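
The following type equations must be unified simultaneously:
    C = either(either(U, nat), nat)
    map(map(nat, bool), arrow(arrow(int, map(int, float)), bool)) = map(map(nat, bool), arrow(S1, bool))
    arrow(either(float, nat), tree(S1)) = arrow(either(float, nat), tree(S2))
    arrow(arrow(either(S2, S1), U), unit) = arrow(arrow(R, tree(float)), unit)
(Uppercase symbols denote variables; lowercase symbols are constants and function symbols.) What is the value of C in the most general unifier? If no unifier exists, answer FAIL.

either(either(tree(float), nat), nat)

Bind C := either(either(U, nat), nat); no other remaining equation mentions C.
Decompose map/2: map(nat, bool) = map(nat, bool),  arrow(arrow(int, map(int, float)), bool) = arrow(S1, bool).
Delete trivial equation map(nat, bool) = map(nat, bool).
Decompose arrow/2: arrow(int, map(int, float)) = S1,  bool = bool.
Bind S1 := arrow(int, map(int, float)); substituting into the 2 remaining equations that mention S1 gives: arrow(either(float, nat), tree(arrow(int, map(int, float)))) = arrow(either(float, nat), tree(S2)),  arrow(arrow(either(S2, arrow(int, map(int, float))), U), unit) = arrow(arrow(R, tree(float)), unit).
Delete trivial equation bool = bool.
Decompose arrow/2: either(float, nat) = either(float, nat),  tree(arrow(int, map(int, float))) = tree(S2).
Delete trivial equation either(float, nat) = either(float, nat).
Decompose tree/1: arrow(int, map(int, float)) = S2.
Bind S2 := arrow(int, map(int, float)); substituting into the remaining equation gives: arrow(arrow(either(arrow(int, map(int, float)), arrow(int, map(int, float))), U), unit) = arrow(arrow(R, tree(float)), unit).
Decompose arrow/2: arrow(either(arrow(int, map(int, float)), arrow(int, map(int, float))), U) = arrow(R, tree(float)),  unit = unit.
Decompose arrow/2: either(arrow(int, map(int, float)), arrow(int, map(int, float))) = R,  U = tree(float).
Bind R := either(arrow(int, map(int, float)), arrow(int, map(int, float))); no other remaining equation mentions R.
Bind U := tree(float); no other remaining equation mentions U. Substituting into the earlier binding gives C := either(either(tree(float), nat), nat).
Delete trivial equation unit = unit.
MGU = { C ↦ either(either(tree(float), nat), nat), S1 ↦ arrow(int, map(int, float)), S2 ↦ arrow(int, map(int, float)), R ↦ either(arrow(int, map(int, float)), arrow(int, map(int, float))), U ↦ tree(float) }, so C ↦ either(either(tree(float), nat), nat).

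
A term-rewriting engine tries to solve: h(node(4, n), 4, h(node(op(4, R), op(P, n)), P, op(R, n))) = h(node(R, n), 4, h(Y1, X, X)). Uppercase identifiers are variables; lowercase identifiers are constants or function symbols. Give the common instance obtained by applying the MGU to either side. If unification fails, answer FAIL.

Decompose h/3: node(4, n) = node(R, n),  4 = 4,  h(node(op(4, R), op(P, n)), P, op(R, n)) = h(Y1, X, X).
Decompose node/2: 4 = R,  n = n.
Bind R := 4; substituting into the one remaining equation that mentions R gives: h(node(op(4, 4), op(P, n)), P, op(4, n)) = h(Y1, X, X).
Delete trivial equation n = n.
Delete trivial equation 4 = 4.
Decompose h/3: node(op(4, 4), op(P, n)) = Y1,  P = X,  op(4, n) = X.
Bind Y1 := node(op(4, 4), op(P, n)); no other remaining equation mentions Y1.
Bind P := X; no other remaining equation mentions P. Substituting into the earlier binding gives Y1 := node(op(4, 4), op(X, n)).
Bind X := op(4, n). Substituting into the earlier bindings gives Y1 := node(op(4, 4), op(op(4, n), n)), P := op(4, n).
Applying the MGU to either side gives h(node(4, n), 4, h(node(op(4, 4), op(op(4, n), n)), op(4, n), op(4, n))).

h(node(4, n), 4, h(node(op(4, 4), op(op(4, n), n)), op(4, n), op(4, n)))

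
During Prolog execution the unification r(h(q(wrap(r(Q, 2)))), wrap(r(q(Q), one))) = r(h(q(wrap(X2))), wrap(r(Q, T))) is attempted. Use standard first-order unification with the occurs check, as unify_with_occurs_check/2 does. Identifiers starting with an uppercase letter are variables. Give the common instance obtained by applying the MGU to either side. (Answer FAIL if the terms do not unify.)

Decompose r/2: h(q(wrap(r(Q, 2)))) = h(q(wrap(X2))),  wrap(r(q(Q), one)) = wrap(r(Q, T)).
Decompose h/1: q(wrap(r(Q, 2))) = q(wrap(X2)).
Decompose q/1: wrap(r(Q, 2)) = wrap(X2).
Decompose wrap/1: r(Q, 2) = X2.
Bind X2 := r(Q, 2); no other remaining equation mentions X2.
Decompose wrap/1: r(q(Q), one) = r(Q, T).
Decompose r/2: q(Q) = Q,  one = T.
Occurs check fails: Q occurs in q(Q); the equation Q = q(Q) has no finite solution.

FAIL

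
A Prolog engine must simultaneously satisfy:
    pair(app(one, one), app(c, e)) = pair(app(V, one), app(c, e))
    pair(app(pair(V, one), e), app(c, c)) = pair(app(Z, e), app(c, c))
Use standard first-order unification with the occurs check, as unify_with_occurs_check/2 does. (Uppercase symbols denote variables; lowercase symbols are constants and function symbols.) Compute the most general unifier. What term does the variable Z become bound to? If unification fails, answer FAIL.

Decompose pair/2: app(one, one) = app(V, one),  app(c, e) = app(c, e).
Decompose app/2: one = V,  one = one.
Bind V := one; substituting into the one remaining equation that mentions V gives: pair(app(pair(one, one), e), app(c, c)) = pair(app(Z, e), app(c, c)).
Delete trivial equation one = one.
Delete trivial equation app(c, e) = app(c, e).
Decompose pair/2: app(pair(one, one), e) = app(Z, e),  app(c, c) = app(c, c).
Decompose app/2: pair(one, one) = Z,  e = e.
Bind Z := pair(one, one); no other remaining equation mentions Z.
Delete trivial equation e = e.
Delete trivial equation app(c, c) = app(c, c).
MGU = { V ↦ one, Z ↦ pair(one, one) }, so Z ↦ pair(one, one).

pair(one, one)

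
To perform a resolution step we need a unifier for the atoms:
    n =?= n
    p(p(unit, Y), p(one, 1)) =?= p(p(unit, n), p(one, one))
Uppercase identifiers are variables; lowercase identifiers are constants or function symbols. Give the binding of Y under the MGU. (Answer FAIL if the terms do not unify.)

FAIL

Delete trivial equation n =?= n.
Decompose p/2: p(unit, Y) =?= p(unit, n),  p(one, 1) =?= p(one, one).
Decompose p/2: unit =?= unit,  Y =?= n.
Delete trivial equation unit =?= unit.
Bind Y := n; no other remaining equation mentions Y.
Decompose p/2: one =?= one,  1 =?= one.
Delete trivial equation one =?= one.
Clash: constants 1 and one differ; no unifier exists.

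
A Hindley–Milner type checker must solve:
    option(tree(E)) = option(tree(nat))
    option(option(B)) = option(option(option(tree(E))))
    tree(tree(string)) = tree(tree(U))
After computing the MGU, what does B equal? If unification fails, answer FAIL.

Decompose option/1: tree(E) = tree(nat).
Decompose tree/1: E = nat.
Bind E := nat; substituting into the one remaining equation that mentions E gives: option(option(B)) = option(option(option(tree(nat)))).
Decompose option/1: option(B) = option(option(tree(nat))).
Decompose option/1: B = option(tree(nat)).
Bind B := option(tree(nat)); no other remaining equation mentions B.
Decompose tree/1: tree(string) = tree(U).
Decompose tree/1: string = U.
Bind U := string.
MGU = { E := nat, B := option(tree(nat)), U := string }, so B := option(tree(nat)).

option(tree(nat))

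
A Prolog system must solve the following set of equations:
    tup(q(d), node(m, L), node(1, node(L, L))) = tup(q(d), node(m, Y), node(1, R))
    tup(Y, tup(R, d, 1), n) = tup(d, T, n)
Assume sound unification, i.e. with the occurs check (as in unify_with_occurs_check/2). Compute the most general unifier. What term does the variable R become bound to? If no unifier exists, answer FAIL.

Decompose tup/3: q(d) = q(d),  node(m, L) = node(m, Y),  node(1, node(L, L)) = node(1, R).
Delete trivial equation q(d) = q(d).
Decompose node/2: m = m,  L = Y.
Delete trivial equation m = m.
Bind L := Y; substituting into the one remaining equation that mentions L gives: node(1, node(Y, Y)) = node(1, R).
Decompose node/2: 1 = 1,  node(Y, Y) = R.
Delete trivial equation 1 = 1.
Bind R := node(Y, Y); substituting into the remaining equation gives: tup(Y, tup(node(Y, Y), d, 1), n) = tup(d, T, n).
Decompose tup/3: Y = d,  tup(node(Y, Y), d, 1) = T,  n = n.
Bind Y := d; substituting into the one remaining equation that mentions Y gives: tup(node(d, d), d, 1) = T. Substituting into the earlier bindings gives L := d, R := node(d, d).
Bind T := tup(node(d, d), d, 1); no other remaining equation mentions T.
Delete trivial equation n = n.
MGU = { L = d, R = node(d, d), Y = d, T = tup(node(d, d), d, 1) }, so R = node(d, d).

node(d, d)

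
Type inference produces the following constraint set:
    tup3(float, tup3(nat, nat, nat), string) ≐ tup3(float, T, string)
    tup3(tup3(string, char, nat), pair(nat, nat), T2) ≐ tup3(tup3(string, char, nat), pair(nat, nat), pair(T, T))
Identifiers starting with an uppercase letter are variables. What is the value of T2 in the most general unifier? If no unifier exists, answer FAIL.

Decompose tup3/3: float ≐ float,  tup3(nat, nat, nat) ≐ T,  string ≐ string.
Delete trivial equation float ≐ float.
Bind T := tup3(nat, nat, nat); substituting into the one remaining equation that mentions T gives: tup3(tup3(string, char, nat), pair(nat, nat), T2) ≐ tup3(tup3(string, char, nat), pair(nat, nat), pair(tup3(nat, nat, nat), tup3(nat, nat, nat))).
Delete trivial equation string ≐ string.
Decompose tup3/3: tup3(string, char, nat) ≐ tup3(string, char, nat),  pair(nat, nat) ≐ pair(nat, nat),  T2 ≐ pair(tup3(nat, nat, nat), tup3(nat, nat, nat)).
Delete trivial equation tup3(string, char, nat) ≐ tup3(string, char, nat).
Delete trivial equation pair(nat, nat) ≐ pair(nat, nat).
Bind T2 := pair(tup3(nat, nat, nat), tup3(nat, nat, nat)).
MGU = { T := tup3(nat, nat, nat), T2 := pair(tup3(nat, nat, nat), tup3(nat, nat, nat)) }, so T2 := pair(tup3(nat, nat, nat), tup3(nat, nat, nat)).

pair(tup3(nat, nat, nat), tup3(nat, nat, nat))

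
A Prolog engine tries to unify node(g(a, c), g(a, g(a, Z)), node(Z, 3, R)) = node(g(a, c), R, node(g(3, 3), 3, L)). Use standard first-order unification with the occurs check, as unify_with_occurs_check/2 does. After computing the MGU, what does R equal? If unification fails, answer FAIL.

Decompose node/3: g(a, c) = g(a, c),  g(a, g(a, Z)) = R,  node(Z, 3, R) = node(g(3, 3), 3, L).
Delete trivial equation g(a, c) = g(a, c).
Bind R := g(a, g(a, Z)); substituting into the remaining equation gives: node(Z, 3, g(a, g(a, Z))) = node(g(3, 3), 3, L).
Decompose node/3: Z = g(3, 3),  3 = 3,  g(a, g(a, Z)) = L.
Bind Z := g(3, 3); substituting into the one remaining equation that mentions Z gives: g(a, g(a, g(3, 3))) = L. Substituting into the earlier binding gives R := g(a, g(a, g(3, 3))).
Delete trivial equation 3 = 3.
Bind L := g(a, g(a, g(3, 3))).
MGU = { R ↦ g(a, g(a, g(3, 3))), Z ↦ g(3, 3), L ↦ g(a, g(a, g(3, 3))) }, so R ↦ g(a, g(a, g(3, 3))).

g(a, g(a, g(3, 3)))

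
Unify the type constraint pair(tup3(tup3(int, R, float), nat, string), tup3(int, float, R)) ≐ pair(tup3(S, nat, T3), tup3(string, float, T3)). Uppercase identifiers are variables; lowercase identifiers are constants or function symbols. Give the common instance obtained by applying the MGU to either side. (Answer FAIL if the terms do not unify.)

FAIL

Decompose pair/2: tup3(tup3(int, R, float), nat, string) ≐ tup3(S, nat, T3),  tup3(int, float, R) ≐ tup3(string, float, T3).
Decompose tup3/3: tup3(int, R, float) ≐ S,  nat ≐ nat,  string ≐ T3.
Bind S := tup3(int, R, float); no other remaining equation mentions S.
Delete trivial equation nat ≐ nat.
Bind T3 := string; substituting into the remaining equation gives: tup3(int, float, R) ≐ tup3(string, float, string).
Decompose tup3/3: int ≐ string,  float ≐ float,  R ≐ string.
Clash: constants int and string differ; no unifier exists.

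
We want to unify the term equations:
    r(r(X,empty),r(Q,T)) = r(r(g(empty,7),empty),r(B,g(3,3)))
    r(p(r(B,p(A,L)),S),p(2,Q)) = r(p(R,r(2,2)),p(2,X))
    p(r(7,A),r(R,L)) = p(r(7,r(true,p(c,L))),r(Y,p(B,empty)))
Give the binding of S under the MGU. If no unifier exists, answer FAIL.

Decompose r/2: r(X,empty) = r(g(empty,7),empty),  r(Q,T) = r(B,g(3,3)).
Decompose r/2: X = g(empty,7),  empty = empty.
Bind X := g(empty,7); substituting into the one remaining equation that mentions X gives: r(p(r(B,p(A,L)),S),p(2,Q)) = r(p(R,r(2,2)),p(2,g(empty,7))).
Delete trivial equation empty = empty.
Decompose r/2: Q = B,  T = g(3,3).
Bind Q := B; substituting into the one remaining equation that mentions Q gives: r(p(r(B,p(A,L)),S),p(2,B)) = r(p(R,r(2,2)),p(2,g(empty,7))).
Bind T := g(3,3); no other remaining equation mentions T.
Decompose r/2: p(r(B,p(A,L)),S) = p(R,r(2,2)),  p(2,B) = p(2,g(empty,7)).
Decompose p/2: r(B,p(A,L)) = R,  S = r(2,2).
Bind R := r(B,p(A,L)); substituting into the one remaining equation that mentions R gives: p(r(7,A),r(r(B,p(A,L)),L)) = p(r(7,r(true,p(c,L))),r(Y,p(B,empty))).
Bind S := r(2,2); no other remaining equation mentions S.
Decompose p/2: 2 = 2,  B = g(empty,7).
Delete trivial equation 2 = 2.
Bind B := g(empty,7); substituting into the remaining equation gives: p(r(7,A),r(r(g(empty,7),p(A,L)),L)) = p(r(7,r(true,p(c,L))),r(Y,p(g(empty,7),empty))). Substituting into the earlier bindings gives Q := g(empty,7), R := r(g(empty,7),p(A,L)).
Decompose p/2: r(7,A) = r(7,r(true,p(c,L))),  r(r(g(empty,7),p(A,L)),L) = r(Y,p(g(empty,7),empty)).
Decompose r/2: 7 = 7,  A = r(true,p(c,L)).
Delete trivial equation 7 = 7.
Bind A := r(true,p(c,L)); substituting into the remaining equation gives: r(r(g(empty,7),p(r(true,p(c,L)),L)),L) = r(Y,p(g(empty,7),empty)). Substituting into the earlier binding gives R := r(g(empty,7),p(r(true,p(c,L)),L)).
Decompose r/2: r(g(empty,7),p(r(true,p(c,L)),L)) = Y,  L = p(g(empty,7),empty).
Bind Y := r(g(empty,7),p(r(true,p(c,L)),L)); no other remaining equation mentions Y.
Bind L := p(g(empty,7),empty). Substituting into the earlier bindings gives R := r(g(empty,7),p(r(true,p(c,p(g(empty,7),empty))),p(g(empty,7),empty))), A := r(true,p(c,p(g(empty,7),empty))), Y := r(g(empty,7),p(r(true,p(c,p(g(empty,7),empty))),p(g(empty,7),empty))).
MGU = { X -> g(empty,7), Q -> g(empty,7), T -> g(3,3), R -> r(g(empty,7),p(r(true,p(c,p(g(empty,7),empty))),p(g(empty,7),empty))), S -> r(2,2), B -> g(empty,7), A -> r(true,p(c,p(g(empty,7),empty))), Y -> r(g(empty,7),p(r(true,p(c,p(g(empty,7),empty))),p(g(empty,7),empty))), L -> p(g(empty,7),empty) }, so S -> r(2,2).

r(2,2)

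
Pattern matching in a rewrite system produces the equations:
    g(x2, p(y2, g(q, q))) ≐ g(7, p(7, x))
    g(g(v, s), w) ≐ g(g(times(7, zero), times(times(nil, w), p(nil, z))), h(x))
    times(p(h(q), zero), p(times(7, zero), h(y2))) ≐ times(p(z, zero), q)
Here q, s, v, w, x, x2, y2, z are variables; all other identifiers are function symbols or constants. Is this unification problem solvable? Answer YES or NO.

YES

Decompose g/2: x2 ≐ 7,  p(y2, g(q, q)) ≐ p(7, x).
Bind x2 := 7; no other remaining equation mentions x2.
Decompose p/2: y2 ≐ 7,  g(q, q) ≐ x.
Bind y2 := 7; substituting into the one remaining equation that mentions y2 gives: times(p(h(q), zero), p(times(7, zero), h(7))) ≐ times(p(z, zero), q).
Bind x := g(q, q); substituting into the one remaining equation that mentions x gives: g(g(v, s), w) ≐ g(g(times(7, zero), times(times(nil, w), p(nil, z))), h(g(q, q))).
Decompose g/2: g(v, s) ≐ g(times(7, zero), times(times(nil, w), p(nil, z))),  w ≐ h(g(q, q)).
Decompose g/2: v ≐ times(7, zero),  s ≐ times(times(nil, w), p(nil, z)).
Bind v := times(7, zero); no other remaining equation mentions v.
Bind s := times(times(nil, w), p(nil, z)); no other remaining equation mentions s.
Bind w := h(g(q, q)); no other remaining equation mentions w. Substituting into the earlier binding gives s := times(times(nil, h(g(q, q))), p(nil, z)).
Decompose times/2: p(h(q), zero) ≐ p(z, zero),  p(times(7, zero), h(7)) ≐ q.
Decompose p/2: h(q) ≐ z,  zero ≐ zero.
Bind z := h(q); no other remaining equation mentions z. Substituting into the earlier binding gives s := times(times(nil, h(g(q, q))), p(nil, h(q))).
Delete trivial equation zero ≐ zero.
Bind q := p(times(7, zero), h(7)). Substituting into the earlier bindings gives x := g(p(times(7, zero), h(7)), p(times(7, zero), h(7))), s := times(times(nil, h(g(p(times(7, zero), h(7)), p(times(7, zero), h(7))))), p(nil, h(p(times(7, zero), h(7))))), w := h(g(p(times(7, zero), h(7)), p(times(7, zero), h(7)))), z := h(p(times(7, zero), h(7))).
No equations remain and no clash or occurs-check failure arose, so a unifier exists.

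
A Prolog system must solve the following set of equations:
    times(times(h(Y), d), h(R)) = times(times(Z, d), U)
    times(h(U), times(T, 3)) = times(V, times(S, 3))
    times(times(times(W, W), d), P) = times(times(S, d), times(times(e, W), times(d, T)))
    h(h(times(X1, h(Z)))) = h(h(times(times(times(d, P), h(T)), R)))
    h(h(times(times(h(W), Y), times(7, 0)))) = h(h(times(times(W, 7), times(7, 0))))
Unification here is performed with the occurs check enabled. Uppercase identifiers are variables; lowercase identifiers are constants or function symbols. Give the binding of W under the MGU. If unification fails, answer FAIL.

Decompose times/2: times(h(Y), d) = times(Z, d),  h(R) = U.
Decompose times/2: h(Y) = Z,  d = d.
Bind Z := h(Y); substituting into the one remaining equation that mentions Z gives: h(h(times(X1, h(h(Y))))) = h(h(times(times(times(d, P), h(T)), R))).
Delete trivial equation d = d.
Bind U := h(R); substituting into the one remaining equation that mentions U gives: times(h(h(R)), times(T, 3)) = times(V, times(S, 3)).
Decompose times/2: h(h(R)) = V,  times(T, 3) = times(S, 3).
Bind V := h(h(R)); no other remaining equation mentions V.
Decompose times/2: T = S,  3 = 3.
Bind T := S; substituting into the 2 remaining equations that mention T gives: times(times(times(W, W), d), P) = times(times(S, d), times(times(e, W), times(d, S))),  h(h(times(X1, h(h(Y))))) = h(h(times(times(times(d, P), h(S)), R))).
Delete trivial equation 3 = 3.
Decompose times/2: times(times(W, W), d) = times(S, d),  P = times(times(e, W), times(d, S)).
Decompose times/2: times(W, W) = S,  d = d.
Bind S := times(W, W); substituting into the 2 remaining equations that mention S gives: P = times(times(e, W), times(d, times(W, W))),  h(h(times(X1, h(h(Y))))) = h(h(times(times(times(d, P), h(times(W, W))), R))). Substituting into the earlier binding gives T := times(W, W).
Delete trivial equation d = d.
Bind P := times(times(e, W), times(d, times(W, W))); substituting into the one remaining equation that mentions P gives: h(h(times(X1, h(h(Y))))) = h(h(times(times(times(d, times(times(e, W), times(d, times(W, W)))), h(times(W, W))), R))).
Decompose h/1: h(times(X1, h(h(Y)))) = h(times(times(times(d, times(times(e, W), times(d, times(W, W)))), h(times(W, W))), R)).
Decompose h/1: times(X1, h(h(Y))) = times(times(times(d, times(times(e, W), times(d, times(W, W)))), h(times(W, W))), R).
Decompose times/2: X1 = times(times(d, times(times(e, W), times(d, times(W, W)))), h(times(W, W))),  h(h(Y)) = R.
Bind X1 := times(times(d, times(times(e, W), times(d, times(W, W)))), h(times(W, W))); no other remaining equation mentions X1.
Bind R := h(h(Y)); no other remaining equation mentions R. Substituting into the earlier bindings gives U := h(h(h(Y))), V := h(h(h(h(Y)))).
Decompose h/1: h(times(times(h(W), Y), times(7, 0))) = h(times(times(W, 7), times(7, 0))).
Decompose h/1: times(times(h(W), Y), times(7, 0)) = times(times(W, 7), times(7, 0)).
Decompose times/2: times(h(W), Y) = times(W, 7),  times(7, 0) = times(7, 0).
Decompose times/2: h(W) = W,  Y = 7.
Occurs check fails: W occurs in h(W); the equation W = h(W) has no finite solution.

FAIL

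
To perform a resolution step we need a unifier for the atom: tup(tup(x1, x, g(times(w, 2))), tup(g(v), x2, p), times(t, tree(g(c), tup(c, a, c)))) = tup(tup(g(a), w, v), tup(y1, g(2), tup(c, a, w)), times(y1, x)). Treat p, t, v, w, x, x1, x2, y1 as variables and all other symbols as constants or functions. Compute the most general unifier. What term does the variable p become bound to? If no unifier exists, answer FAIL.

tup(c, a, tree(g(c), tup(c, a, c)))

Decompose tup/3: tup(x1, x, g(times(w, 2))) = tup(g(a), w, v),  tup(g(v), x2, p) = tup(y1, g(2), tup(c, a, w)),  times(t, tree(g(c), tup(c, a, c))) = times(y1, x).
Decompose tup/3: x1 = g(a),  x = w,  g(times(w, 2)) = v.
Bind x1 := g(a); no other remaining equation mentions x1.
Bind x := w; substituting into the one remaining equation that mentions x gives: times(t, tree(g(c), tup(c, a, c))) = times(y1, w).
Bind v := g(times(w, 2)); substituting into the one remaining equation that mentions v gives: tup(g(g(times(w, 2))), x2, p) = tup(y1, g(2), tup(c, a, w)).
Decompose tup/3: g(g(times(w, 2))) = y1,  x2 = g(2),  p = tup(c, a, w).
Bind y1 := g(g(times(w, 2))); substituting into the one remaining equation that mentions y1 gives: times(t, tree(g(c), tup(c, a, c))) = times(g(g(times(w, 2))), w).
Bind x2 := g(2); no other remaining equation mentions x2.
Bind p := tup(c, a, w); no other remaining equation mentions p.
Decompose times/2: t = g(g(times(w, 2))),  tree(g(c), tup(c, a, c)) = w.
Bind t := g(g(times(w, 2))); no other remaining equation mentions t.
Bind w := tree(g(c), tup(c, a, c)). Substituting into the earlier bindings gives x := tree(g(c), tup(c, a, c)), v := g(times(tree(g(c), tup(c, a, c)), 2)), y1 := g(g(times(tree(g(c), tup(c, a, c)), 2))), p := tup(c, a, tree(g(c), tup(c, a, c))), t := g(g(times(tree(g(c), tup(c, a, c)), 2))).
MGU = { x1 ↦ g(a), x ↦ tree(g(c), tup(c, a, c)), v ↦ g(times(tree(g(c), tup(c, a, c)), 2)), y1 ↦ g(g(times(tree(g(c), tup(c, a, c)), 2))), x2 ↦ g(2), p ↦ tup(c, a, tree(g(c), tup(c, a, c))), t ↦ g(g(times(tree(g(c), tup(c, a, c)), 2))), w ↦ tree(g(c), tup(c, a, c)) }, so p ↦ tup(c, a, tree(g(c), tup(c, a, c))).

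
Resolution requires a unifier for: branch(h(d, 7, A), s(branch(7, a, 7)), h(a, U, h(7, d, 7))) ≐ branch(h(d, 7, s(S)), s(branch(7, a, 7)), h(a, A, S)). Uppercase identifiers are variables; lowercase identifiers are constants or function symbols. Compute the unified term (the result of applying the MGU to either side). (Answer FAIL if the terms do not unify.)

Decompose branch/3: h(d, 7, A) ≐ h(d, 7, s(S)),  s(branch(7, a, 7)) ≐ s(branch(7, a, 7)),  h(a, U, h(7, d, 7)) ≐ h(a, A, S).
Decompose h/3: d ≐ d,  7 ≐ 7,  A ≐ s(S).
Delete trivial equation d ≐ d.
Delete trivial equation 7 ≐ 7.
Bind A := s(S); substituting into the one remaining equation that mentions A gives: h(a, U, h(7, d, 7)) ≐ h(a, s(S), S).
Delete trivial equation s(branch(7, a, 7)) ≐ s(branch(7, a, 7)).
Decompose h/3: a ≐ a,  U ≐ s(S),  h(7, d, 7) ≐ S.
Delete trivial equation a ≐ a.
Bind U := s(S); no other remaining equation mentions U.
Bind S := h(7, d, 7). Substituting into the earlier bindings gives A := s(h(7, d, 7)), U := s(h(7, d, 7)).
Applying the MGU to either side gives branch(h(d, 7, s(h(7, d, 7))), s(branch(7, a, 7)), h(a, s(h(7, d, 7)), h(7, d, 7))).

branch(h(d, 7, s(h(7, d, 7))), s(branch(7, a, 7)), h(a, s(h(7, d, 7)), h(7, d, 7)))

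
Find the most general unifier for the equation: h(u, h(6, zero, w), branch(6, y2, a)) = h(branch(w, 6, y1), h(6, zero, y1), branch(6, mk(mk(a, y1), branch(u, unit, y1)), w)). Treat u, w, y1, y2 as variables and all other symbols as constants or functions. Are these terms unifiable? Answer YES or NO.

YES

Decompose h/3: u = branch(w, 6, y1),  h(6, zero, w) = h(6, zero, y1),  branch(6, y2, a) = branch(6, mk(mk(a, y1), branch(u, unit, y1)), w).
Bind u := branch(w, 6, y1); substituting into the one remaining equation that mentions u gives: branch(6, y2, a) = branch(6, mk(mk(a, y1), branch(branch(w, 6, y1), unit, y1)), w).
Decompose h/3: 6 = 6,  zero = zero,  w = y1.
Delete trivial equation 6 = 6.
Delete trivial equation zero = zero.
Bind w := y1; substituting into the remaining equation gives: branch(6, y2, a) = branch(6, mk(mk(a, y1), branch(branch(y1, 6, y1), unit, y1)), y1). Substituting into the earlier binding gives u := branch(y1, 6, y1).
Decompose branch/3: 6 = 6,  y2 = mk(mk(a, y1), branch(branch(y1, 6, y1), unit, y1)),  a = y1.
Delete trivial equation 6 = 6.
Bind y2 := mk(mk(a, y1), branch(branch(y1, 6, y1), unit, y1)); no other remaining equation mentions y2.
Bind y1 := a. Substituting into the earlier bindings gives u := branch(a, 6, a), w := a, y2 := mk(mk(a, a), branch(branch(a, 6, a), unit, a)).
No equations remain and no clash or occurs-check failure arose, so a unifier exists.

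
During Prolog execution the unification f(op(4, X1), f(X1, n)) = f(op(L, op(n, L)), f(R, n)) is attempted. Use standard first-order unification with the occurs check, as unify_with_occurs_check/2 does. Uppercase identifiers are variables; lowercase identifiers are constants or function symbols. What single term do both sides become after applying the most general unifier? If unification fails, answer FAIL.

f(op(4, op(n, 4)), f(op(n, 4), n))

Decompose f/2: op(4, X1) = op(L, op(n, L)),  f(X1, n) = f(R, n).
Decompose op/2: 4 = L,  X1 = op(n, L).
Bind L := 4; substituting into the one remaining equation that mentions L gives: X1 = op(n, 4).
Bind X1 := op(n, 4); substituting into the remaining equation gives: f(op(n, 4), n) = f(R, n).
Decompose f/2: op(n, 4) = R,  n = n.
Bind R := op(n, 4); no other remaining equation mentions R.
Delete trivial equation n = n.
Applying the MGU to either side gives f(op(4, op(n, 4)), f(op(n, 4), n)).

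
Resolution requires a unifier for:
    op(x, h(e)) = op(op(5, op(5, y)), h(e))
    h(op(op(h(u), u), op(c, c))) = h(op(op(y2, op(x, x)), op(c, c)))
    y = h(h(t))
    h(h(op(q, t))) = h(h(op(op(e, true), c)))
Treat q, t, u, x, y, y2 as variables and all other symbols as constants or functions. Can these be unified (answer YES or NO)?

YES

Decompose op/2: x = op(5, op(5, y)),  h(e) = h(e).
Bind x := op(5, op(5, y)); substituting into the one remaining equation that mentions x gives: h(op(op(h(u), u), op(c, c))) = h(op(op(y2, op(op(5, op(5, y)), op(5, op(5, y)))), op(c, c))).
Delete trivial equation h(e) = h(e).
Decompose h/1: op(op(h(u), u), op(c, c)) = op(op(y2, op(op(5, op(5, y)), op(5, op(5, y)))), op(c, c)).
Decompose op/2: op(h(u), u) = op(y2, op(op(5, op(5, y)), op(5, op(5, y)))),  op(c, c) = op(c, c).
Decompose op/2: h(u) = y2,  u = op(op(5, op(5, y)), op(5, op(5, y))).
Bind y2 := h(u); no other remaining equation mentions y2.
Bind u := op(op(5, op(5, y)), op(5, op(5, y))); no other remaining equation mentions u. Substituting into the earlier binding gives y2 := h(op(op(5, op(5, y)), op(5, op(5, y)))).
Delete trivial equation op(c, c) = op(c, c).
Bind y := h(h(t)); no other remaining equation mentions y. Substituting into the earlier bindings gives x := op(5, op(5, h(h(t)))), y2 := h(op(op(5, op(5, h(h(t)))), op(5, op(5, h(h(t)))))), u := op(op(5, op(5, h(h(t)))), op(5, op(5, h(h(t))))).
Decompose h/1: h(op(q, t)) = h(op(op(e, true), c)).
Decompose h/1: op(q, t) = op(op(e, true), c).
Decompose op/2: q = op(e, true),  t = c.
Bind q := op(e, true); no other remaining equation mentions q.
Bind t := c. Substituting into the earlier bindings gives x := op(5, op(5, h(h(c)))), y2 := h(op(op(5, op(5, h(h(c)))), op(5, op(5, h(h(c)))))), u := op(op(5, op(5, h(h(c)))), op(5, op(5, h(h(c))))), y := h(h(c)).
No equations remain and no clash or occurs-check failure arose, so a unifier exists.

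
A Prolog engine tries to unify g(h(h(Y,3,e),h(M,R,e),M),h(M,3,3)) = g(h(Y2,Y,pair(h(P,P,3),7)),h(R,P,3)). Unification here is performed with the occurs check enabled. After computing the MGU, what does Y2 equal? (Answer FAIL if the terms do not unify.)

Decompose g/2: h(h(Y,3,e),h(M,R,e),M) = h(Y2,Y,pair(h(P,P,3),7)),  h(M,3,3) = h(R,P,3).
Decompose h/3: h(Y,3,e) = Y2,  h(M,R,e) = Y,  M = pair(h(P,P,3),7).
Bind Y2 := h(Y,3,e); no other remaining equation mentions Y2.
Bind Y := h(M,R,e); no other remaining equation mentions Y. Substituting into the earlier binding gives Y2 := h(h(M,R,e),3,e).
Bind M := pair(h(P,P,3),7); substituting into the remaining equation gives: h(pair(h(P,P,3),7),3,3) = h(R,P,3). Substituting into the earlier bindings gives Y2 := h(h(pair(h(P,P,3),7),R,e),3,e), Y := h(pair(h(P,P,3),7),R,e).
Decompose h/3: pair(h(P,P,3),7) = R,  3 = P,  3 = 3.
Bind R := pair(h(P,P,3),7); no other remaining equation mentions R. Substituting into the earlier bindings gives Y2 := h(h(pair(h(P,P,3),7),pair(h(P,P,3),7),e),3,e), Y := h(pair(h(P,P,3),7),pair(h(P,P,3),7),e).
Bind P := 3; no other remaining equation mentions P. Substituting into the earlier bindings gives Y2 := h(h(pair(h(3,3,3),7),pair(h(3,3,3),7),e),3,e), Y := h(pair(h(3,3,3),7),pair(h(3,3,3),7),e), M := pair(h(3,3,3),7), R := pair(h(3,3,3),7).
Delete trivial equation 3 = 3.
MGU = { Y2 ↦ h(h(pair(h(3,3,3),7),pair(h(3,3,3),7),e),3,e), Y ↦ h(pair(h(3,3,3),7),pair(h(3,3,3),7),e), M ↦ pair(h(3,3,3),7), R ↦ pair(h(3,3,3),7), P ↦ 3 }, so Y2 ↦ h(h(pair(h(3,3,3),7),pair(h(3,3,3),7),e),3,e).

h(h(pair(h(3,3,3),7),pair(h(3,3,3),7),e),3,e)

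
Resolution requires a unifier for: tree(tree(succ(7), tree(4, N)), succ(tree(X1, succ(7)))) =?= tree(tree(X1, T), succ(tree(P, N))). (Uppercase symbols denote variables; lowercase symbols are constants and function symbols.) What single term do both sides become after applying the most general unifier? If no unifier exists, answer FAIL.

tree(tree(succ(7), tree(4, succ(7))), succ(tree(succ(7), succ(7))))

Decompose tree/2: tree(succ(7), tree(4, N)) =?= tree(X1, T),  succ(tree(X1, succ(7))) =?= succ(tree(P, N)).
Decompose tree/2: succ(7) =?= X1,  tree(4, N) =?= T.
Bind X1 := succ(7); substituting into the one remaining equation that mentions X1 gives: succ(tree(succ(7), succ(7))) =?= succ(tree(P, N)).
Bind T := tree(4, N); no other remaining equation mentions T.
Decompose succ/1: tree(succ(7), succ(7)) =?= tree(P, N).
Decompose tree/2: succ(7) =?= P,  succ(7) =?= N.
Bind P := succ(7); no other remaining equation mentions P.
Bind N := succ(7). Substituting into the earlier binding gives T := tree(4, succ(7)).
Applying the MGU to either side gives tree(tree(succ(7), tree(4, succ(7))), succ(tree(succ(7), succ(7)))).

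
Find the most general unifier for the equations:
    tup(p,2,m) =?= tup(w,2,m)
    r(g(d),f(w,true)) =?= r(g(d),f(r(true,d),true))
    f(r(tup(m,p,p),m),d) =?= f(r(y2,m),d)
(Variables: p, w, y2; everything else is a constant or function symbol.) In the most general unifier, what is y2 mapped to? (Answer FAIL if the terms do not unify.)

Decompose tup/3: p =?= w,  2 =?= 2,  m =?= m.
Bind p := w; substituting into the one remaining equation that mentions p gives: f(r(tup(m,w,w),m),d) =?= f(r(y2,m),d).
Delete trivial equation 2 =?= 2.
Delete trivial equation m =?= m.
Decompose r/2: g(d) =?= g(d),  f(w,true) =?= f(r(true,d),true).
Delete trivial equation g(d) =?= g(d).
Decompose f/2: w =?= r(true,d),  true =?= true.
Bind w := r(true,d); substituting into the one remaining equation that mentions w gives: f(r(tup(m,r(true,d),r(true,d)),m),d) =?= f(r(y2,m),d). Substituting into the earlier binding gives p := r(true,d).
Delete trivial equation true =?= true.
Decompose f/2: r(tup(m,r(true,d),r(true,d)),m) =?= r(y2,m),  d =?= d.
Decompose r/2: tup(m,r(true,d),r(true,d)) =?= y2,  m =?= m.
Bind y2 := tup(m,r(true,d),r(true,d)); no other remaining equation mentions y2.
Delete trivial equation m =?= m.
Delete trivial equation d =?= d.
MGU = { p := r(true,d), w := r(true,d), y2 := tup(m,r(true,d),r(true,d)) }, so y2 := tup(m,r(true,d),r(true,d)).

tup(m,r(true,d),r(true,d))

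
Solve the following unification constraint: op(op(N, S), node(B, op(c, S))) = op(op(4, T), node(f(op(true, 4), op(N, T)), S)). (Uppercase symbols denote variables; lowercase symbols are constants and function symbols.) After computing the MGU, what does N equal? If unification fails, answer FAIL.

Decompose op/2: op(N, S) = op(4, T),  node(B, op(c, S)) = node(f(op(true, 4), op(N, T)), S).
Decompose op/2: N = 4,  S = T.
Bind N := 4; substituting into the one remaining equation that mentions N gives: node(B, op(c, S)) = node(f(op(true, 4), op(4, T)), S).
Bind S := T; substituting into the remaining equation gives: node(B, op(c, T)) = node(f(op(true, 4), op(4, T)), T).
Decompose node/2: B = f(op(true, 4), op(4, T)),  op(c, T) = T.
Bind B := f(op(true, 4), op(4, T)); no other remaining equation mentions B.
Occurs check fails: T occurs in op(c, T); the equation T = op(c, T) has no finite solution.

FAIL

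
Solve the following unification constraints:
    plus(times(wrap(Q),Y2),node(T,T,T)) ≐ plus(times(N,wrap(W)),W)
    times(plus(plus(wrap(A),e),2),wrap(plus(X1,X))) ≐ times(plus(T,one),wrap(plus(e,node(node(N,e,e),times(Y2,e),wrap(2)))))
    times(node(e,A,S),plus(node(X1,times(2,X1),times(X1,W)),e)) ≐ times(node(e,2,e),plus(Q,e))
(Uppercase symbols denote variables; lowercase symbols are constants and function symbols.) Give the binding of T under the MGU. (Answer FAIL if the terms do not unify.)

FAIL

Decompose plus/2: times(wrap(Q),Y2) ≐ times(N,wrap(W)),  node(T,T,T) ≐ W.
Decompose times/2: wrap(Q) ≐ N,  Y2 ≐ wrap(W).
Bind N := wrap(Q); substituting into the one remaining equation that mentions N gives: times(plus(plus(wrap(A),e),2),wrap(plus(X1,X))) ≐ times(plus(T,one),wrap(plus(e,node(node(wrap(Q),e,e),times(Y2,e),wrap(2))))).
Bind Y2 := wrap(W); substituting into the one remaining equation that mentions Y2 gives: times(plus(plus(wrap(A),e),2),wrap(plus(X1,X))) ≐ times(plus(T,one),wrap(plus(e,node(node(wrap(Q),e,e),times(wrap(W),e),wrap(2))))).
Bind W := node(T,T,T); substituting into the remaining equations gives: times(plus(plus(wrap(A),e),2),wrap(plus(X1,X))) ≐ times(plus(T,one),wrap(plus(e,node(node(wrap(Q),e,e),times(wrap(node(T,T,T)),e),wrap(2))))),  times(node(e,A,S),plus(node(X1,times(2,X1),times(X1,node(T,T,T))),e)) ≐ times(node(e,2,e),plus(Q,e)). Substituting into the earlier binding gives Y2 := wrap(node(T,T,T)).
Decompose times/2: plus(plus(wrap(A),e),2) ≐ plus(T,one),  wrap(plus(X1,X)) ≐ wrap(plus(e,node(node(wrap(Q),e,e),times(wrap(node(T,T,T)),e),wrap(2)))).
Decompose plus/2: plus(wrap(A),e) ≐ T,  2 ≐ one.
Bind T := plus(wrap(A),e); substituting into the 2 remaining equations that mention T gives: wrap(plus(X1,X)) ≐ wrap(plus(e,node(node(wrap(Q),e,e),times(wrap(node(plus(wrap(A),e),plus(wrap(A),e),plus(wrap(A),e))),e),wrap(2)))),  times(node(e,A,S),plus(node(X1,times(2,X1),times(X1,node(plus(wrap(A),e),plus(wrap(A),e),plus(wrap(A),e)))),e)) ≐ times(node(e,2,e),plus(Q,e)). Substituting into the earlier bindings gives Y2 := wrap(node(plus(wrap(A),e),plus(wrap(A),e),plus(wrap(A),e))), W := node(plus(wrap(A),e),plus(wrap(A),e),plus(wrap(A),e)).
Clash: constants 2 and one differ; no unifier exists.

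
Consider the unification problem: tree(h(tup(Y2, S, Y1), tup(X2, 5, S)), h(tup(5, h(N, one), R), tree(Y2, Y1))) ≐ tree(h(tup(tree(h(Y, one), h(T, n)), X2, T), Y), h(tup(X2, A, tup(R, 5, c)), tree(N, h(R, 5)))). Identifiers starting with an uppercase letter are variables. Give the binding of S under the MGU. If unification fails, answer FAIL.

Decompose tree/2: h(tup(Y2, S, Y1), tup(X2, 5, S)) ≐ h(tup(tree(h(Y, one), h(T, n)), X2, T), Y),  h(tup(5, h(N, one), R), tree(Y2, Y1)) ≐ h(tup(X2, A, tup(R, 5, c)), tree(N, h(R, 5))).
Decompose h/2: tup(Y2, S, Y1) ≐ tup(tree(h(Y, one), h(T, n)), X2, T),  tup(X2, 5, S) ≐ Y.
Decompose tup/3: Y2 ≐ tree(h(Y, one), h(T, n)),  S ≐ X2,  Y1 ≐ T.
Bind Y2 := tree(h(Y, one), h(T, n)); substituting into the one remaining equation that mentions Y2 gives: h(tup(5, h(N, one), R), tree(tree(h(Y, one), h(T, n)), Y1)) ≐ h(tup(X2, A, tup(R, 5, c)), tree(N, h(R, 5))).
Bind S := X2; substituting into the one remaining equation that mentions S gives: tup(X2, 5, X2) ≐ Y.
Bind Y1 := T; substituting into the one remaining equation that mentions Y1 gives: h(tup(5, h(N, one), R), tree(tree(h(Y, one), h(T, n)), T)) ≐ h(tup(X2, A, tup(R, 5, c)), tree(N, h(R, 5))).
Bind Y := tup(X2, 5, X2); substituting into the remaining equation gives: h(tup(5, h(N, one), R), tree(tree(h(tup(X2, 5, X2), one), h(T, n)), T)) ≐ h(tup(X2, A, tup(R, 5, c)), tree(N, h(R, 5))). Substituting into the earlier binding gives Y2 := tree(h(tup(X2, 5, X2), one), h(T, n)).
Decompose h/2: tup(5, h(N, one), R) ≐ tup(X2, A, tup(R, 5, c)),  tree(tree(h(tup(X2, 5, X2), one), h(T, n)), T) ≐ tree(N, h(R, 5)).
Decompose tup/3: 5 ≐ X2,  h(N, one) ≐ A,  R ≐ tup(R, 5, c).
Bind X2 := 5; substituting into the one remaining equation that mentions X2 gives: tree(tree(h(tup(5, 5, 5), one), h(T, n)), T) ≐ tree(N, h(R, 5)). Substituting into the earlier bindings gives Y2 := tree(h(tup(5, 5, 5), one), h(T, n)), S := 5, Y := tup(5, 5, 5).
Bind A := h(N, one); no other remaining equation mentions A.
Occurs check fails: R occurs in tup(R, 5, c); the equation R ≐ tup(R, 5, c) has no finite solution.

FAIL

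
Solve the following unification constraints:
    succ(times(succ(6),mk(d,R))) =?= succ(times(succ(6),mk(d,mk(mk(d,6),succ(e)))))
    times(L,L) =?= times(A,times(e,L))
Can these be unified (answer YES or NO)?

NO

Decompose succ/1: times(succ(6),mk(d,R)) =?= times(succ(6),mk(d,mk(mk(d,6),succ(e)))).
Decompose times/2: succ(6) =?= succ(6),  mk(d,R) =?= mk(d,mk(mk(d,6),succ(e))).
Delete trivial equation succ(6) =?= succ(6).
Decompose mk/2: d =?= d,  R =?= mk(mk(d,6),succ(e)).
Delete trivial equation d =?= d.
Bind R := mk(mk(d,6),succ(e)); no other remaining equation mentions R.
Decompose times/2: L =?= A,  L =?= times(e,L).
Bind L := A; substituting into the remaining equation gives: A =?= times(e,A).
Occurs check fails: A occurs in times(e,A); the equation A =?= times(e,A) has no finite solution.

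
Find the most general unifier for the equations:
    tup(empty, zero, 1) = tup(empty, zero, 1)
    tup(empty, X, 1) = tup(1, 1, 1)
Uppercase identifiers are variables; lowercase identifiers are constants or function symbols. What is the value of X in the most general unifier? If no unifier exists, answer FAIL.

Delete trivial equation tup(empty, zero, 1) = tup(empty, zero, 1).
Decompose tup/3: empty = 1,  X = 1,  1 = 1.
Clash: constants empty and 1 differ; no unifier exists.

FAIL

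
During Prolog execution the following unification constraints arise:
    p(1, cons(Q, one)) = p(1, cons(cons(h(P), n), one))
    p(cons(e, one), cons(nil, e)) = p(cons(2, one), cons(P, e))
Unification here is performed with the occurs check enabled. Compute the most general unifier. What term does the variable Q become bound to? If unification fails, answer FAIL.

Decompose p/2: 1 = 1,  cons(Q, one) = cons(cons(h(P), n), one).
Delete trivial equation 1 = 1.
Decompose cons/2: Q = cons(h(P), n),  one = one.
Bind Q := cons(h(P), n); no other remaining equation mentions Q.
Delete trivial equation one = one.
Decompose p/2: cons(e, one) = cons(2, one),  cons(nil, e) = cons(P, e).
Decompose cons/2: e = 2,  one = one.
Clash: constants e and 2 differ; no unifier exists.

FAIL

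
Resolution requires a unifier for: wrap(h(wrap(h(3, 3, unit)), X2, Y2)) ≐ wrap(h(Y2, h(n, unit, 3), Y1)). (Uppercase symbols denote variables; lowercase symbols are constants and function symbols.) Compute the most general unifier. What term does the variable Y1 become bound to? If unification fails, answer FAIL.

wrap(h(3, 3, unit))

Decompose wrap/1: h(wrap(h(3, 3, unit)), X2, Y2) ≐ h(Y2, h(n, unit, 3), Y1).
Decompose h/3: wrap(h(3, 3, unit)) ≐ Y2,  X2 ≐ h(n, unit, 3),  Y2 ≐ Y1.
Bind Y2 := wrap(h(3, 3, unit)); substituting into the one remaining equation that mentions Y2 gives: wrap(h(3, 3, unit)) ≐ Y1.
Bind X2 := h(n, unit, 3); no other remaining equation mentions X2.
Bind Y1 := wrap(h(3, 3, unit)).
MGU = { Y2 ↦ wrap(h(3, 3, unit)), X2 ↦ h(n, unit, 3), Y1 ↦ wrap(h(3, 3, unit)) }, so Y1 ↦ wrap(h(3, 3, unit)).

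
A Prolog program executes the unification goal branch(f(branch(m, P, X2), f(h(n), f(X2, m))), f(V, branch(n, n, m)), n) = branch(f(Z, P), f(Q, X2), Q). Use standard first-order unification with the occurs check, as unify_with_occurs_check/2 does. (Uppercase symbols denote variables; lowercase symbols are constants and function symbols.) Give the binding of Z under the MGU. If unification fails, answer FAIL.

branch(m, f(h(n), f(branch(n, n, m), m)), branch(n, n, m))

Decompose branch/3: f(branch(m, P, X2), f(h(n), f(X2, m))) = f(Z, P),  f(V, branch(n, n, m)) = f(Q, X2),  n = Q.
Decompose f/2: branch(m, P, X2) = Z,  f(h(n), f(X2, m)) = P.
Bind Z := branch(m, P, X2); no other remaining equation mentions Z.
Bind P := f(h(n), f(X2, m)); no other remaining equation mentions P. Substituting into the earlier binding gives Z := branch(m, f(h(n), f(X2, m)), X2).
Decompose f/2: V = Q,  branch(n, n, m) = X2.
Bind V := Q; no other remaining equation mentions V.
Bind X2 := branch(n, n, m); no other remaining equation mentions X2. Substituting into the earlier bindings gives Z := branch(m, f(h(n), f(branch(n, n, m), m)), branch(n, n, m)), P := f(h(n), f(branch(n, n, m), m)).
Bind Q := n. Substituting into the earlier binding gives V := n.
MGU = { Z -> branch(m, f(h(n), f(branch(n, n, m), m)), branch(n, n, m)), P -> f(h(n), f(branch(n, n, m), m)), V -> n, X2 -> branch(n, n, m), Q -> n }, so Z -> branch(m, f(h(n), f(branch(n, n, m), m)), branch(n, n, m)).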